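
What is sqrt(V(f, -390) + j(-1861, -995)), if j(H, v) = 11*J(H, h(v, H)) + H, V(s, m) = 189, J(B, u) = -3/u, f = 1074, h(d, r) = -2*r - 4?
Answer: I*sqrt(1130278)/26 ≈ 40.89*I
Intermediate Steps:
h(d, r) = -4 - 2*r
j(H, v) = H - 33/(-4 - 2*H) (j(H, v) = 11*(-3/(-4 - 2*H)) + H = -33/(-4 - 2*H) + H = H - 33/(-4 - 2*H))
sqrt(V(f, -390) + j(-1861, -995)) = sqrt(189 + (33/2 - 1861*(2 - 1861))/(2 - 1861)) = sqrt(189 + (33/2 - 1861*(-1859))/(-1859)) = sqrt(189 - (33/2 + 3459599)/1859) = sqrt(189 - 1/1859*6919231/2) = sqrt(189 - 629021/338) = sqrt(-565139/338) = I*sqrt(1130278)/26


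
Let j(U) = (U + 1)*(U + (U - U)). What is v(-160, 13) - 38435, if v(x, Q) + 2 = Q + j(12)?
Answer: -38268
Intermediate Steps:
j(U) = U*(1 + U) (j(U) = (1 + U)*(U + 0) = (1 + U)*U = U*(1 + U))
v(x, Q) = 154 + Q (v(x, Q) = -2 + (Q + 12*(1 + 12)) = -2 + (Q + 12*13) = -2 + (Q + 156) = -2 + (156 + Q) = 154 + Q)
v(-160, 13) - 38435 = (154 + 13) - 38435 = 167 - 38435 = -38268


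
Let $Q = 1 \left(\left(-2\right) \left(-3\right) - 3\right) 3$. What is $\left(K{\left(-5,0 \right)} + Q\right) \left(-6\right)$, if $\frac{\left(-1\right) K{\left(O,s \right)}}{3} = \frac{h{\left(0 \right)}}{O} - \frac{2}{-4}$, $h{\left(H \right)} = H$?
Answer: $-45$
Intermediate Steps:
$K{\left(O,s \right)} = - \frac{3}{2}$ ($K{\left(O,s \right)} = - 3 \left(\frac{0}{O} - \frac{2}{-4}\right) = - 3 \left(0 - - \frac{1}{2}\right) = - 3 \left(0 + \frac{1}{2}\right) = \left(-3\right) \frac{1}{2} = - \frac{3}{2}$)
$Q = 9$ ($Q = 1 \left(6 - 3\right) 3 = 1 \cdot 3 \cdot 3 = 3 \cdot 3 = 9$)
$\left(K{\left(-5,0 \right)} + Q\right) \left(-6\right) = \left(- \frac{3}{2} + 9\right) \left(-6\right) = \frac{15}{2} \left(-6\right) = -45$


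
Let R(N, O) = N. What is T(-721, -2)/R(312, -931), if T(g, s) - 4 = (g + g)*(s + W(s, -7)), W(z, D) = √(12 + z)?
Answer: 361/39 - 721*√10/156 ≈ -5.3590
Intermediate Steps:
T(g, s) = 4 + 2*g*(s + √(12 + s)) (T(g, s) = 4 + (g + g)*(s + √(12 + s)) = 4 + (2*g)*(s + √(12 + s)) = 4 + 2*g*(s + √(12 + s)))
T(-721, -2)/R(312, -931) = (4 + 2*(-721)*(-2) + 2*(-721)*√(12 - 2))/312 = (4 + 2884 + 2*(-721)*√10)*(1/312) = (4 + 2884 - 1442*√10)*(1/312) = (2888 - 1442*√10)*(1/312) = 361/39 - 721*√10/156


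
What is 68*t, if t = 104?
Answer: 7072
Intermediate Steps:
68*t = 68*104 = 7072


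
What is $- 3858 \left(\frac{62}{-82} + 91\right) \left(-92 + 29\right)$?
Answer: $\frac{899299800}{41} \approx 2.1934 \cdot 10^{7}$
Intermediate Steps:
$- 3858 \left(\frac{62}{-82} + 91\right) \left(-92 + 29\right) = - 3858 \left(62 \left(- \frac{1}{82}\right) + 91\right) \left(-63\right) = - 3858 \left(- \frac{31}{41} + 91\right) \left(-63\right) = - 3858 \cdot \frac{3700}{41} \left(-63\right) = \left(-3858\right) \left(- \frac{233100}{41}\right) = \frac{899299800}{41}$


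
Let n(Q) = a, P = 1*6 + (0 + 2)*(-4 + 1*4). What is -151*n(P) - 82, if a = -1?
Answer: 69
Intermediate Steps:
P = 6 (P = 6 + 2*(-4 + 4) = 6 + 2*0 = 6 + 0 = 6)
n(Q) = -1
-151*n(P) - 82 = -151*(-1) - 82 = 151 - 82 = 69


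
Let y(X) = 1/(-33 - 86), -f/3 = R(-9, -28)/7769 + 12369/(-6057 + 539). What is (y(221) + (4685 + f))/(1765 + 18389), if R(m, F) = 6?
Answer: 15138869289/65031408932 ≈ 0.23279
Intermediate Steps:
f = 9296289/1382882 (f = -3*(6/7769 + 12369/(-6057 + 539)) = -3*(6*(1/7769) + 12369/(-5518)) = -3*(6/7769 + 12369*(-1/5518)) = -3*(6/7769 - 399/178) = -3*(-3098763/1382882) = 9296289/1382882 ≈ 6.7224)
y(X) = -1/119 (y(X) = 1/(-119) = -1/119)
(y(221) + (4685 + f))/(1765 + 18389) = (-1/119 + (4685 + 9296289/1382882))/(1765 + 18389) = (-1/119 + 6488098459/1382882)/20154 = (45416607867/9680174)*(1/20154) = 15138869289/65031408932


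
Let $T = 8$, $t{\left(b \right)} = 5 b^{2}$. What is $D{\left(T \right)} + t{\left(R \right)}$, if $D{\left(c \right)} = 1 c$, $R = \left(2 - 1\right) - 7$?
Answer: $188$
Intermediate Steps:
$R = -6$ ($R = 1 - 7 = -6$)
$D{\left(c \right)} = c$
$D{\left(T \right)} + t{\left(R \right)} = 8 + 5 \left(-6\right)^{2} = 8 + 5 \cdot 36 = 8 + 180 = 188$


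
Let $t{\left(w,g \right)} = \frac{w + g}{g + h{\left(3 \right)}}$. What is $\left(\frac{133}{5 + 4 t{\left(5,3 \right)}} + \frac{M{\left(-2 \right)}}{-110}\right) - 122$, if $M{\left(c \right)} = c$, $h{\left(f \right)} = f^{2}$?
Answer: $- \frac{132362}{1265} \approx -104.63$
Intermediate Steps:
$t{\left(w,g \right)} = \frac{g + w}{9 + g}$ ($t{\left(w,g \right)} = \frac{w + g}{g + 3^{2}} = \frac{g + w}{g + 9} = \frac{g + w}{9 + g}$)
$\left(\frac{133}{5 + 4 t{\left(5,3 \right)}} + \frac{M{\left(-2 \right)}}{-110}\right) - 122 = \left(\frac{133}{5 + 4 \frac{3 + 5}{9 + 3}} - \frac{2}{-110}\right) - 122 = \left(\frac{133}{5 + 4 \cdot \frac{1}{12} \cdot 8} - - \frac{1}{55}\right) - 122 = \left(\frac{133}{5 + 4 \cdot \frac{1}{12} \cdot 8} + \frac{1}{55}\right) - 122 = \left(\frac{133}{5 + 4 \cdot \frac{2}{3}} + \frac{1}{55}\right) - 122 = \left(\frac{133}{5 + \frac{8}{3}} + \frac{1}{55}\right) - 122 = \left(\frac{133}{\frac{23}{3}} + \frac{1}{55}\right) - 122 = \left(133 \cdot \frac{3}{23} + \frac{1}{55}\right) - 122 = \left(\frac{399}{23} + \frac{1}{55}\right) - 122 = \frac{21968}{1265} - 122 = - \frac{132362}{1265}$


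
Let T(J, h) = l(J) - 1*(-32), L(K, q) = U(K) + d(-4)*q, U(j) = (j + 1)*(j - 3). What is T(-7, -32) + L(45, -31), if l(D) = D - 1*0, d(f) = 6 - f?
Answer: 1647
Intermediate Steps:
l(D) = D (l(D) = D + 0 = D)
U(j) = (1 + j)*(-3 + j)
L(K, q) = -3 + K² - 2*K + 10*q (L(K, q) = (-3 + K² - 2*K) + (6 - 1*(-4))*q = (-3 + K² - 2*K) + (6 + 4)*q = (-3 + K² - 2*K) + 10*q = -3 + K² - 2*K + 10*q)
T(J, h) = 32 + J (T(J, h) = J - 1*(-32) = J + 32 = 32 + J)
T(-7, -32) + L(45, -31) = (32 - 7) + (-3 + 45² - 2*45 + 10*(-31)) = 25 + (-3 + 2025 - 90 - 310) = 25 + 1622 = 1647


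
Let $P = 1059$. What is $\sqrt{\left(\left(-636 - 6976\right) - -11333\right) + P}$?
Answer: $2 \sqrt{1195} \approx 69.138$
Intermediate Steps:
$\sqrt{\left(\left(-636 - 6976\right) - -11333\right) + P} = \sqrt{\left(\left(-636 - 6976\right) - -11333\right) + 1059} = \sqrt{\left(-7612 + 11333\right) + 1059} = \sqrt{3721 + 1059} = \sqrt{4780} = 2 \sqrt{1195}$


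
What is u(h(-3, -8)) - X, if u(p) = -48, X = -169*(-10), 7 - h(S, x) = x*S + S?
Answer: -1738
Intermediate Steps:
h(S, x) = 7 - S - S*x (h(S, x) = 7 - (x*S + S) = 7 - (S*x + S) = 7 - (S + S*x) = 7 + (-S - S*x) = 7 - S - S*x)
X = 1690
u(h(-3, -8)) - X = -48 - 1*1690 = -48 - 1690 = -1738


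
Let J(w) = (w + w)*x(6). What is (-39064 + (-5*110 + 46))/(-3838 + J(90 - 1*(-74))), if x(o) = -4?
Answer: 19784/2575 ≈ 7.6831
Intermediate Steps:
J(w) = -8*w (J(w) = (w + w)*(-4) = (2*w)*(-4) = -8*w)
(-39064 + (-5*110 + 46))/(-3838 + J(90 - 1*(-74))) = (-39064 + (-5*110 + 46))/(-3838 - 8*(90 - 1*(-74))) = (-39064 + (-550 + 46))/(-3838 - 8*(90 + 74)) = (-39064 - 504)/(-3838 - 8*164) = -39568/(-3838 - 1312) = -39568/(-5150) = -39568*(-1/5150) = 19784/2575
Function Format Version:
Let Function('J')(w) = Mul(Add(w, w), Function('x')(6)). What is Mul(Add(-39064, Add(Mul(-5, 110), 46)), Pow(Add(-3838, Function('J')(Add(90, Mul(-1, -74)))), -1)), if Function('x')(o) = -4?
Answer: Rational(19784, 2575) ≈ 7.6831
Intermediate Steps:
Function('J')(w) = Mul(-8, w) (Function('J')(w) = Mul(Add(w, w), -4) = Mul(Mul(2, w), -4) = Mul(-8, w))
Mul(Add(-39064, Add(Mul(-5, 110), 46)), Pow(Add(-3838, Function('J')(Add(90, Mul(-1, -74)))), -1)) = Mul(Add(-39064, Add(Mul(-5, 110), 46)), Pow(Add(-3838, Mul(-8, Add(90, Mul(-1, -74)))), -1)) = Mul(Add(-39064, Add(-550, 46)), Pow(Add(-3838, Mul(-8, Add(90, 74))), -1)) = Mul(Add(-39064, -504), Pow(Add(-3838, Mul(-8, 164)), -1)) = Mul(-39568, Pow(Add(-3838, -1312), -1)) = Mul(-39568, Pow(-5150, -1)) = Mul(-39568, Rational(-1, 5150)) = Rational(19784, 2575)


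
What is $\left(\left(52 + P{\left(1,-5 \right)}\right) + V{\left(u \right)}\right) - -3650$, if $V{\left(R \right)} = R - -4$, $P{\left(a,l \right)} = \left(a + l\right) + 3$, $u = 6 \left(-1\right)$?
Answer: $3699$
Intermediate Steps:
$u = -6$
$P{\left(a,l \right)} = 3 + a + l$
$V{\left(R \right)} = 4 + R$ ($V{\left(R \right)} = R + 4 = 4 + R$)
$\left(\left(52 + P{\left(1,-5 \right)}\right) + V{\left(u \right)}\right) - -3650 = \left(\left(52 + \left(3 + 1 - 5\right)\right) + \left(4 - 6\right)\right) - -3650 = \left(\left(52 - 1\right) - 2\right) + 3650 = \left(51 - 2\right) + 3650 = 49 + 3650 = 3699$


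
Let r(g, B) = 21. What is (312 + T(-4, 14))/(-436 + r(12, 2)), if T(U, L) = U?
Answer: -308/415 ≈ -0.74217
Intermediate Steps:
(312 + T(-4, 14))/(-436 + r(12, 2)) = (312 - 4)/(-436 + 21) = 308/(-415) = 308*(-1/415) = -308/415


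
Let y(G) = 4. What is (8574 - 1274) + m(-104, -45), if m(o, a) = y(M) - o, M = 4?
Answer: 7408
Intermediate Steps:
m(o, a) = 4 - o
(8574 - 1274) + m(-104, -45) = (8574 - 1274) + (4 - 1*(-104)) = 7300 + (4 + 104) = 7300 + 108 = 7408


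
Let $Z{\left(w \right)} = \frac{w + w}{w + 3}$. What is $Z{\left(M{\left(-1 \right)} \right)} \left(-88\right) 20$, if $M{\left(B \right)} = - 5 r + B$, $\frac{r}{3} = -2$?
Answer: $-3190$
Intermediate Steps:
$r = -6$ ($r = 3 \left(-2\right) = -6$)
$M{\left(B \right)} = 30 + B$ ($M{\left(B \right)} = \left(-5\right) \left(-6\right) + B = 30 + B$)
$Z{\left(w \right)} = \frac{2 w}{3 + w}$
$Z{\left(M{\left(-1 \right)} \right)} \left(-88\right) 20 = \frac{2 \left(30 - 1\right)}{3 + \left(30 - 1\right)} \left(-88\right) 20 = 2 \cdot 29 \frac{1}{3 + 29} \left(-88\right) 20 = 2 \cdot 29 \cdot \frac{1}{32} \left(-88\right) 20 = \frac{29}{16} \left(-88\right) 20 = \left(- \frac{319}{2}\right) 20 = -3190$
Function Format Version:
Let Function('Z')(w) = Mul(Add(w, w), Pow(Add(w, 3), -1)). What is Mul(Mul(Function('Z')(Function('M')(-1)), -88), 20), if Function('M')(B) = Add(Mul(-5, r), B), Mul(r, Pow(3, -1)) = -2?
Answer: -3190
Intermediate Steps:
r = -6 (r = Mul(3, -2) = -6)
Function('M')(B) = Add(30, B) (Function('M')(B) = Add(Mul(-5, -6), B) = Add(30, B))
Function('Z')(w) = Mul(2, w, Pow(Add(3, w), -1)) (Function('Z')(w) = Mul(Mul(2, w), Pow(Add(3, w), -1)) = Mul(2, w, Pow(Add(3, w), -1)))
Mul(Mul(Function('Z')(Function('M')(-1)), -88), 20) = Mul(Mul(Mul(2, Add(30, -1), Pow(Add(3, Add(30, -1)), -1)), -88), 20) = Mul(Mul(Mul(2, 29, Pow(Add(3, 29), -1)), -88), 20) = Mul(Mul(Mul(2, 29, Pow(32, -1)), -88), 20) = Mul(Mul(Mul(2, 29, Rational(1, 32)), -88), 20) = Mul(Mul(Rational(29, 16), -88), 20) = Mul(Rational(-319, 2), 20) = -3190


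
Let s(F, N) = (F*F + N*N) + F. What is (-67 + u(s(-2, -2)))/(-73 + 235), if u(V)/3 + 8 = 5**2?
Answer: -8/81 ≈ -0.098765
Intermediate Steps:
s(F, N) = F + F**2 + N**2 (s(F, N) = (F**2 + N**2) + F = F + F**2 + N**2)
u(V) = 51 (u(V) = -24 + 3*5**2 = -24 + 3*25 = -24 + 75 = 51)
(-67 + u(s(-2, -2)))/(-73 + 235) = (-67 + 51)/(-73 + 235) = -16/162 = -16*1/162 = -8/81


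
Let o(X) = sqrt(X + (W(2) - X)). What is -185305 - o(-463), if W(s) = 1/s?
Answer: -185305 - sqrt(2)/2 ≈ -1.8531e+5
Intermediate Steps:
o(X) = sqrt(2)/2 (o(X) = sqrt(X + (1/2 - X)) = sqrt(1/2) = sqrt(2)/2)
-185305 - o(-463) = -185305 - sqrt(2)/2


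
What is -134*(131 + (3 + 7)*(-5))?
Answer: -10854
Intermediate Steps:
-134*(131 + (3 + 7)*(-5)) = -134*(131 + 10*(-5)) = -134*(131 - 50) = -134*81 = -10854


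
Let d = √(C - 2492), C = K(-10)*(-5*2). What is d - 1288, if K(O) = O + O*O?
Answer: -1288 + 8*I*√53 ≈ -1288.0 + 58.241*I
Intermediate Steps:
K(O) = O + O²
C = -900 (C = (-10*(1 - 10))*(-5*2) = -10*(-9)*(-10) = 90*(-10) = -900)
d = 8*I*√53 (d = √(-900 - 2492) = √(-3392) = 8*I*√53 ≈ 58.241*I)
d - 1288 = 8*I*√53 - 1288 = -1288 + 8*I*√53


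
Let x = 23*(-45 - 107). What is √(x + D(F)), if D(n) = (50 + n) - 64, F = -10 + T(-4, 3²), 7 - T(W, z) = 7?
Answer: 8*I*√55 ≈ 59.33*I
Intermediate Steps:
T(W, z) = 0 (T(W, z) = 7 - 1*7 = 7 - 7 = 0)
F = -10 (F = -10 + 0 = -10)
D(n) = -14 + n
x = -3496 (x = 23*(-152) = -3496)
√(x + D(F)) = √(-3496 + (-14 - 10)) = √(-3496 - 24) = √(-3520) = 8*I*√55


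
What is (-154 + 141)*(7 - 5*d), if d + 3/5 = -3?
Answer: -325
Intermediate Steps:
d = -18/5 (d = -⅗ - 3 = -18/5 ≈ -3.6000)
(-154 + 141)*(7 - 5*d) = (-154 + 141)*(7 - 5*(-18/5)) = -13*(7 + 18) = -13*25 = -325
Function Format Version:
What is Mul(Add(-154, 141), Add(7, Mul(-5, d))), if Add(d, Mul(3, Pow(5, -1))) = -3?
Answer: -325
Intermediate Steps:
d = Rational(-18, 5) (d = Add(Rational(-3, 5), -3) = Rational(-18, 5) ≈ -3.6000)
Mul(Add(-154, 141), Add(7, Mul(-5, d))) = Mul(Add(-154, 141), Add(7, Mul(-5, Rational(-18, 5)))) = Mul(-13, Add(7, 18)) = Mul(-13, 25) = -325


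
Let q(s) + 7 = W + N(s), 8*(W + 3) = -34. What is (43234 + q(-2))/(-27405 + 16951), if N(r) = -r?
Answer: -172887/41816 ≈ -4.1345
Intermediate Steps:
W = -29/4 (W = -3 + (1/8)*(-34) = -3 - 17/4 = -29/4 ≈ -7.2500)
q(s) = -57/4 - s (q(s) = -7 + (-29/4 - s) = -57/4 - s)
(43234 + q(-2))/(-27405 + 16951) = (43234 + (-57/4 - 1*(-2)))/(-27405 + 16951) = (43234 + (-57/4 + 2))/(-10454) = (43234 - 49/4)*(-1/10454) = (172887/4)*(-1/10454) = -172887/41816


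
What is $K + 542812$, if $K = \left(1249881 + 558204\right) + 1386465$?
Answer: $3737362$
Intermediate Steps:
$K = 3194550$ ($K = 1808085 + 1386465 = 3194550$)
$K + 542812 = 3194550 + 542812 = 3737362$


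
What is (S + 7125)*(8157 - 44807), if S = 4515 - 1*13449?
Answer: 66299850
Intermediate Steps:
S = -8934 (S = 4515 - 13449 = -8934)
(S + 7125)*(8157 - 44807) = (-8934 + 7125)*(8157 - 44807) = -1809*(-36650) = 66299850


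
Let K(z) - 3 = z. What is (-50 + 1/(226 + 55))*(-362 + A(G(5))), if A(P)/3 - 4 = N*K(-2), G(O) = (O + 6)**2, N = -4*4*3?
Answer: 6940206/281 ≈ 24698.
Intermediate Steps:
K(z) = 3 + z
N = -48 (N = -16*3 = -48)
G(O) = (6 + O)**2
A(P) = -132 (A(P) = 12 + 3*(-48*(3 - 2)) = 12 + 3*(-48*1) = 12 + 3*(-48) = 12 - 144 = -132)
(-50 + 1/(226 + 55))*(-362 + A(G(5))) = (-50 + 1/(226 + 55))*(-362 - 132) = (-50 + 1/281)*(-494) = -14049/281*(-494) = 6940206/281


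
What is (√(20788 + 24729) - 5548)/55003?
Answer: -5548/55003 + √45517/55003 ≈ -0.096988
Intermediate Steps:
(√(20788 + 24729) - 5548)/55003 = (√45517 - 5548)*(1/55003) = (-5548 + √45517)*(1/55003) = -5548/55003 + √45517/55003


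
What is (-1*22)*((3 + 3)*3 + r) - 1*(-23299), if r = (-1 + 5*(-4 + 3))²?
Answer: 22111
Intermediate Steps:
r = 36 (r = (-1 + 5*(-1))² = (-1 - 5)² = (-6)² = 36)
(-1*22)*((3 + 3)*3 + r) - 1*(-23299) = (-1*22)*((3 + 3)*3 + 36) - 1*(-23299) = -22*(6*3 + 36) + 23299 = -22*(18 + 36) + 23299 = -22*54 + 23299 = -1188 + 23299 = 22111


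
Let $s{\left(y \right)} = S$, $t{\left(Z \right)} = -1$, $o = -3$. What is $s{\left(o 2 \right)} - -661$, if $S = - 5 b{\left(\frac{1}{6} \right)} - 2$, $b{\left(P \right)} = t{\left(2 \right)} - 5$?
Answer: $689$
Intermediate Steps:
$b{\left(P \right)} = -6$ ($b{\left(P \right)} = -1 - 5 = -6$)
$S = 28$ ($S = \left(-5\right) \left(-6\right) - 2 = 30 - 2 = 28$)
$s{\left(y \right)} = 28$
$s{\left(o 2 \right)} - -661 = 28 - -661 = 28 + 661 = 689$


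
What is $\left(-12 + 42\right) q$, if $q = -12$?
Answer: $-360$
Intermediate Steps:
$\left(-12 + 42\right) q = \left(-12 + 42\right) \left(-12\right) = 30 \left(-12\right) = -360$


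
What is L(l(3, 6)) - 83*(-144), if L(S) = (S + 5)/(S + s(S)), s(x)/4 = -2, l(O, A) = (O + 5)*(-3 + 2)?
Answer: 191235/16 ≈ 11952.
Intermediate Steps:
l(O, A) = -5 - O (l(O, A) = (5 + O)*(-1) = -5 - O)
s(x) = -8 (s(x) = 4*(-2) = -8)
L(S) = (5 + S)/(-8 + S) (L(S) = (S + 5)/(S - 8) = (5 + S)/(-8 + S))
L(l(3, 6)) - 83*(-144) = (5 + (-5 - 1*3))/(-8 + (-5 - 1*3)) - 83*(-144) = (5 + (-5 - 3))/(-8 + (-5 - 3)) + 11952 = (5 - 8)/(-8 - 8) + 11952 = -3/(-16) + 11952 = -1/16*(-3) + 11952 = 3/16 + 11952 = 191235/16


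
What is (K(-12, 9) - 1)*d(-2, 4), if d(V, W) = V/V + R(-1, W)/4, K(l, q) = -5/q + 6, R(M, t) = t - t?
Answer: 40/9 ≈ 4.4444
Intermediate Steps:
R(M, t) = 0
K(l, q) = 6 - 5/q
d(V, W) = 1 (d(V, W) = V/V + 0/4 = 1 + 0*(¼) = 1 + 0 = 1)
(K(-12, 9) - 1)*d(-2, 4) = ((6 - 5/9) - 1)*1 = (49/9 - 1)*1 = (40/9)*1 = 40/9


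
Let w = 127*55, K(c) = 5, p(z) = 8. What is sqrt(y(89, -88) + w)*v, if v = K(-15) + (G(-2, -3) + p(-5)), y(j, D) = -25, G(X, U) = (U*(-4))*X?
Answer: -44*sqrt(435) ≈ -917.69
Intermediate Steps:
G(X, U) = -4*U*X (G(X, U) = (-4*U)*X = -4*U*X)
w = 6985
v = -11 (v = 5 + (-4*(-3)*(-2) + 8) = 5 + (-24 + 8) = 5 - 16 = -11)
sqrt(y(89, -88) + w)*v = sqrt(-25 + 6985)*(-11) = sqrt(6960)*(-11) = (4*sqrt(435))*(-11) = -44*sqrt(435)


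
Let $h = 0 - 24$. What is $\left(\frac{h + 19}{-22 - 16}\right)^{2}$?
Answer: $\frac{25}{1444} \approx 0.017313$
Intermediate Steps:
$h = -24$
$\left(\frac{h + 19}{-22 - 16}\right)^{2} = \left(\frac{-24 + 19}{-22 - 16}\right)^{2} = \left(- \frac{5}{-38}\right)^{2} = \left(\left(-5\right) \left(- \frac{1}{38}\right)\right)^{2} = \left(\frac{5}{38}\right)^{2} = \frac{25}{1444}$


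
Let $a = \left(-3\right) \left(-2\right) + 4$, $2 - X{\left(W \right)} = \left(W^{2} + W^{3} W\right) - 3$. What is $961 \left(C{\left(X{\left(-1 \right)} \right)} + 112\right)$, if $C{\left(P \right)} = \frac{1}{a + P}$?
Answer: $\frac{1400177}{13} \approx 1.0771 \cdot 10^{5}$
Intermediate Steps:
$X{\left(W \right)} = 5 - W^{2} - W^{4}$ ($X{\left(W \right)} = 2 - \left(\left(W^{2} + W^{3} W\right) - 3\right) = 2 - \left(\left(W^{2} + W^{4}\right) - 3\right) = 2 - \left(-3 + W^{2} + W^{4}\right) = 5 - W^{2} - W^{4}$)
$a = 10$ ($a = 6 + 4 = 10$)
$C{\left(P \right)} = \frac{1}{10 + P}$
$961 \left(C{\left(X{\left(-1 \right)} \right)} + 112\right) = 961 \left(\frac{1}{10 - -3} + 112\right) = 961 \left(\frac{1}{10 + 3} + 112\right) = 961 \left(\frac{1}{13} + 112\right) = 961 \cdot \frac{1457}{13} = \frac{1400177}{13}$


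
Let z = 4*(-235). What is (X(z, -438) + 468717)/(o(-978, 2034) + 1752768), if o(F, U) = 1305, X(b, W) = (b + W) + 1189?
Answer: 156176/584691 ≈ 0.26711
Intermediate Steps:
z = -940
X(b, W) = 1189 + W + b (X(b, W) = (W + b) + 1189 = 1189 + W + b)
(X(z, -438) + 468717)/(o(-978, 2034) + 1752768) = ((1189 - 438 - 940) + 468717)/(1305 + 1752768) = (-189 + 468717)/1754073 = 468528*(1/1754073) = 156176/584691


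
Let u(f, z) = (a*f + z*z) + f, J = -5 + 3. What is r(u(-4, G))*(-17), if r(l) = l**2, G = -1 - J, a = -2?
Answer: -425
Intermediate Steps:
J = -2
G = 1 (G = -1 - 1*(-2) = -1 + 2 = 1)
u(f, z) = z**2 - f (u(f, z) = (-2*f + z*z) + f = (-2*f + z**2) + f = (z**2 - 2*f) + f = z**2 - f)
r(u(-4, G))*(-17) = (1**2 - 1*(-4))**2*(-17) = (1 + 4)**2*(-17) = 5**2*(-17) = 25*(-17) = -425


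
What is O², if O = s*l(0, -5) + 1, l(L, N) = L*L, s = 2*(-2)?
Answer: 1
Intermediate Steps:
s = -4
l(L, N) = L²
O = 1 (O = -4*0² + 1 = -4*0 + 1 = 0 + 1 = 1)
O² = 1² = 1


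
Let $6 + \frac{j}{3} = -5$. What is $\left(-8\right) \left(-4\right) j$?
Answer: $-1056$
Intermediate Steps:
$j = -33$ ($j = -18 + 3 \left(-5\right) = -18 - 15 = -33$)
$\left(-8\right) \left(-4\right) j = \left(-8\right) \left(-4\right) \left(-33\right) = 32 \left(-33\right) = -1056$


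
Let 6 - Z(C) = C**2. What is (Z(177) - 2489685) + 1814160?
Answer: -706848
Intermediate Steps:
Z(C) = 6 - C**2
(Z(177) - 2489685) + 1814160 = ((6 - 1*177**2) - 2489685) + 1814160 = ((6 - 1*31329) - 2489685) + 1814160 = ((6 - 31329) - 2489685) + 1814160 = (-31323 - 2489685) + 1814160 = -2521008 + 1814160 = -706848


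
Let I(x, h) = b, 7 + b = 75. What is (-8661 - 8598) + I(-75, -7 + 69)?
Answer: -17191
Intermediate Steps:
b = 68 (b = -7 + 75 = 68)
I(x, h) = 68
(-8661 - 8598) + I(-75, -7 + 69) = (-8661 - 8598) + 68 = -17259 + 68 = -17191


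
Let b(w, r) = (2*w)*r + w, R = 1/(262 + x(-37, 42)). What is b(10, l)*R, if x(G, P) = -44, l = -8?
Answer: -75/109 ≈ -0.68807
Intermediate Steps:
R = 1/218 (R = 1/(262 - 44) = 1/218 ≈ 0.0045872)
b(w, r) = w + 2*r*w (b(w, r) = 2*r*w + w = w + 2*r*w)
b(10, l)*R = (10*(1 + 2*(-8)))*(1/218) = (10*(1 - 16))*(1/218) = (10*(-15))*(1/218) = -150*1/218 = -75/109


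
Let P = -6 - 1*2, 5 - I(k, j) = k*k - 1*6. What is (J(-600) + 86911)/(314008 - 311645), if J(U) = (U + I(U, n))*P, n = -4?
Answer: 2971623/2363 ≈ 1257.6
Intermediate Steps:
I(k, j) = 11 - k² (I(k, j) = 5 - (k*k - 1*6) = 5 - (k² - 6) = 5 - (-6 + k²) = 5 + (6 - k²) = 11 - k²)
P = -8 (P = -6 - 2 = -8)
J(U) = -88 - 8*U + 8*U² (J(U) = (U + (11 - U²))*(-8) = (11 + U - U²)*(-8) = -88 - 8*U + 8*U²)
(J(-600) + 86911)/(314008 - 311645) = ((-88 - 8*(-600) + 8*(-600)²) + 86911)/(314008 - 311645) = ((-88 + 4800 + 8*360000) + 86911)/2363 = ((-88 + 4800 + 2880000) + 86911)*(1/2363) = (2884712 + 86911)*(1/2363) = 2971623*(1/2363) = 2971623/2363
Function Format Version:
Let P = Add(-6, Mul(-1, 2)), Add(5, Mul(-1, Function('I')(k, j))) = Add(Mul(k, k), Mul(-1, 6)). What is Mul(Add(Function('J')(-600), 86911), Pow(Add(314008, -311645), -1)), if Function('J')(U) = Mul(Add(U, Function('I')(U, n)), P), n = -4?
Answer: Rational(2971623, 2363) ≈ 1257.6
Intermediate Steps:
Function('I')(k, j) = Add(11, Mul(-1, Pow(k, 2))) (Function('I')(k, j) = Add(5, Mul(-1, Add(Mul(k, k), Mul(-1, 6)))) = Add(5, Mul(-1, Add(Pow(k, 2), -6))) = Add(5, Mul(-1, Add(-6, Pow(k, 2)))) = Add(5, Add(6, Mul(-1, Pow(k, 2)))) = Add(11, Mul(-1, Pow(k, 2))))
P = -8 (P = Add(-6, -2) = -8)
Function('J')(U) = Add(-88, Mul(-8, U), Mul(8, Pow(U, 2))) (Function('J')(U) = Mul(Add(U, Add(11, Mul(-1, Pow(U, 2)))), -8) = Mul(Add(11, U, Mul(-1, Pow(U, 2))), -8) = Add(-88, Mul(-8, U), Mul(8, Pow(U, 2))))
Mul(Add(Function('J')(-600), 86911), Pow(Add(314008, -311645), -1)) = Mul(Add(Add(-88, Mul(-8, -600), Mul(8, Pow(-600, 2))), 86911), Pow(Add(314008, -311645), -1)) = Mul(Add(Add(-88, 4800, Mul(8, 360000)), 86911), Pow(2363, -1)) = Mul(Add(Add(-88, 4800, 2880000), 86911), Rational(1, 2363)) = Mul(Add(2884712, 86911), Rational(1, 2363)) = Mul(2971623, Rational(1, 2363)) = Rational(2971623, 2363)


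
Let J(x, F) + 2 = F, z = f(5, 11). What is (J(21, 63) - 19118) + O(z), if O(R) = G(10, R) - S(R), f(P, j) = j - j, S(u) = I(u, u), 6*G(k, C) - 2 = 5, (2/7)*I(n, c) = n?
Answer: -114335/6 ≈ -19056.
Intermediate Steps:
I(n, c) = 7*n/2
G(k, C) = 7/6 (G(k, C) = 1/3 + (1/6)*5 = 1/3 + 5/6 = 7/6)
S(u) = 7*u/2
f(P, j) = 0
z = 0
J(x, F) = -2 + F
O(R) = 7/6 - 7*R/2
(J(21, 63) - 19118) + O(z) = ((-2 + 63) - 19118) + (7/6 - 7/2*0) = (61 - 19118) + (7/6 + 0) = -19057 + 7/6 = -114335/6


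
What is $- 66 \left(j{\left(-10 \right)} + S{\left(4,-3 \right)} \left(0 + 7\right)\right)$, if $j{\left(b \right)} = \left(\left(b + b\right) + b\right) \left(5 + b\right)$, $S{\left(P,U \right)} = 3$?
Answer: $-11286$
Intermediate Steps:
$j{\left(b \right)} = 3 b \left(5 + b\right)$ ($j{\left(b \right)} = \left(2 b + b\right) \left(5 + b\right) = 3 b \left(5 + b\right)$)
$- 66 \left(j{\left(-10 \right)} + S{\left(4,-3 \right)} \left(0 + 7\right)\right) = - 66 \left(3 \left(-10\right) \left(5 - 10\right) + 3 \left(0 + 7\right)\right) = - 66 \left(3 \left(-10\right) \left(-5\right) + 3 \cdot 7\right) = - 66 \left(150 + 21\right) = \left(-66\right) 171 = -11286$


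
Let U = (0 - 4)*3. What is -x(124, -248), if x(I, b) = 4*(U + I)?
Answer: -448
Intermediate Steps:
U = -12 (U = -4*3 = -12)
x(I, b) = -48 + 4*I (x(I, b) = 4*(-12 + I) = -48 + 4*I)
-x(124, -248) = -(-48 + 4*124) = -(-48 + 496) = -1*448 = -448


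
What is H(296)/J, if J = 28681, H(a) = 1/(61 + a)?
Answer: 1/10239117 ≈ 9.7665e-8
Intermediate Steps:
H(296)/J = 1/((61 + 296)*28681) = (1/28681)/357 = (1/357)*(1/28681) = 1/10239117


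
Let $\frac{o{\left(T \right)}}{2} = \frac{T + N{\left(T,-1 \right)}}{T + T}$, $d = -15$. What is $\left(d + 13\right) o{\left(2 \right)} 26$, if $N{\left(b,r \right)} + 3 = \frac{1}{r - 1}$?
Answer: $39$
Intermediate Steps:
$N{\left(b,r \right)} = -3 + \frac{1}{-1 + r}$ ($N{\left(b,r \right)} = -3 + \frac{1}{r - 1} = -3 + \frac{1}{-1 + r}$)
$o{\left(T \right)} = \frac{- \frac{7}{2} + T}{T}$ ($o{\left(T \right)} = 2 \frac{T + \frac{4 - -3}{-1 - 1}}{T + T} = 2 \frac{T + \frac{4 + 3}{-2}}{2 T} = 2 \left(T - \frac{7}{2}\right) \frac{1}{2 T} = 2 \left(- \frac{7}{2} + T\right) \frac{1}{2 T} = 2 \frac{- \frac{7}{2} + T}{2 T} = \frac{- \frac{7}{2} + T}{T}$)
$\left(d + 13\right) o{\left(2 \right)} 26 = \left(-15 + 13\right) \frac{- \frac{7}{2} + 2}{2} \cdot 26 = - 2 \cdot \frac{1}{2} \left(- \frac{3}{2}\right) 26 = \left(-2\right) \left(- \frac{3}{4}\right) 26 = \frac{3}{2} \cdot 26 = 39$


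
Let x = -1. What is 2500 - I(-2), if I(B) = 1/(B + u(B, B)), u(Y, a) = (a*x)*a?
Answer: 15001/6 ≈ 2500.2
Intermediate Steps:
u(Y, a) = -a² (u(Y, a) = (a*(-1))*a = (-a)*a = -a²)
I(B) = 1/(B - B²)
2500 - I(-2) = 2500 - (-1)/((-2)*(-1 - 2)) = 2500 - (-1)*(-1)/(2*(-3)) = 2500 - (-1)*(-1)*(-1)/(2*3) = 2500 - 1*(-⅙) = 2500 + ⅙ = 15001/6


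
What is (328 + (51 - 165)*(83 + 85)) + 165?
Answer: -18659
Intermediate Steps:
(328 + (51 - 165)*(83 + 85)) + 165 = (328 - 114*168) + 165 = (328 - 19152) + 165 = -18824 + 165 = -18659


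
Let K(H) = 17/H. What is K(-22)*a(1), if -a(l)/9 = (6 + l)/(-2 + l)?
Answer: -1071/22 ≈ -48.682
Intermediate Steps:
a(l) = -9*(6 + l)/(-2 + l)
K(-22)*a(1) = (17/(-22))*(9*(-6 - 1*1)/(-2 + 1)) = (17*(-1/22))*(9*(-6 - 1)/(-1)) = -153*(-1)*(-7)/22 = -17/22*63 = -1071/22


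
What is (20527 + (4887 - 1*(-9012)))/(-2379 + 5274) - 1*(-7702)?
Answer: 22331716/2895 ≈ 7713.9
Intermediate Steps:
(20527 + (4887 - 1*(-9012)))/(-2379 + 5274) - 1*(-7702) = (20527 + (4887 + 9012))/2895 + 7702 = (20527 + 13899)*(1/2895) + 7702 = 34426*(1/2895) + 7702 = 34426/2895 + 7702 = 22331716/2895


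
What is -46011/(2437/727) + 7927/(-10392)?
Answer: -347631686923/25325304 ≈ -13727.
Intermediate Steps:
-46011/(2437/727) + 7927/(-10392) = -46011/(2437*(1/727)) + 7927*(-1/10392) = -46011/2437/727 - 7927/10392 = -46011*727/2437 - 7927/10392 = -33449997/2437 - 7927/10392 = -347631686923/25325304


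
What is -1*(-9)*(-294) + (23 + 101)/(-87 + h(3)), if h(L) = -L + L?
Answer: -230326/87 ≈ -2647.4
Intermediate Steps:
h(L) = 0
-1*(-9)*(-294) + (23 + 101)/(-87 + h(3)) = -1*(-9)*(-294) + (23 + 101)/(-87 + 0) = 9*(-294) + 124/(-87) = -2646 + 124*(-1/87) = -2646 - 124/87 = -230326/87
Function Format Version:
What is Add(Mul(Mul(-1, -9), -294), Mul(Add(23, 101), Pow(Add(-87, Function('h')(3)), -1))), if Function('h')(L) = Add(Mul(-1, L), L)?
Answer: Rational(-230326, 87) ≈ -2647.4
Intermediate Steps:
Function('h')(L) = 0
Add(Mul(Mul(-1, -9), -294), Mul(Add(23, 101), Pow(Add(-87, Function('h')(3)), -1))) = Add(Mul(Mul(-1, -9), -294), Mul(Add(23, 101), Pow(Add(-87, 0), -1))) = Add(Mul(9, -294), Mul(124, Pow(-87, -1))) = Add(-2646, Mul(124, Rational(-1, 87))) = Add(-2646, Rational(-124, 87)) = Rational(-230326, 87)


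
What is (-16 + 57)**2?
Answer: 1681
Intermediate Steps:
(-16 + 57)**2 = 41**2 = 1681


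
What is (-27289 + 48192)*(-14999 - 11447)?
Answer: -552800738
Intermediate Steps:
(-27289 + 48192)*(-14999 - 11447) = 20903*(-26446) = -552800738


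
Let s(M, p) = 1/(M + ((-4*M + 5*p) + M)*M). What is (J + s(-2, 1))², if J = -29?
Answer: 485809/576 ≈ 843.42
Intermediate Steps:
s(M, p) = 1/(M + M*(-3*M + 5*p)) (s(M, p) = 1/(M + (-3*M + 5*p)*M) = 1/(M + M*(-3*M + 5*p)))
(J + s(-2, 1))² = (-29 + 1/((-2)*(1 - 3*(-2) + 5*1)))² = (-29 - 1/(2*(1 + 6 + 5)))² = (-29 - ½/12)² = (-29 - ½*1/12)² = (-29 - 1/24)² = (-697/24)² = 485809/576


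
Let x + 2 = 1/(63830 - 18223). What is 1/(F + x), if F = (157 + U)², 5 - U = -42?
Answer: 45607/1897889699 ≈ 2.4030e-5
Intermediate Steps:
U = 47 (U = 5 - 1*(-42) = 5 + 42 = 47)
x = -91213/45607 (x = -2 + 1/(63830 - 18223) = -2 + 1/45607 = -91213/45607 ≈ -2.0000)
F = 41616 (F = (157 + 47)² = 204² = 41616)
1/(F + x) = 1/(41616 - 91213/45607) = 1/(1897889699/45607) = 45607/1897889699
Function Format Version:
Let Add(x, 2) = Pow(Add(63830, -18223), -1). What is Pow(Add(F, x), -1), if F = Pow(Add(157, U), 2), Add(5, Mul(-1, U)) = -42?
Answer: Rational(45607, 1897889699) ≈ 2.4030e-5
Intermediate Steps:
U = 47 (U = Add(5, Mul(-1, -42)) = Add(5, 42) = 47)
x = Rational(-91213, 45607) (x = Add(-2, Pow(Add(63830, -18223), -1)) = Add(-2, Pow(45607, -1)) = Add(-2, Rational(1, 45607)) = Rational(-91213, 45607) ≈ -2.0000)
F = 41616 (F = Pow(Add(157, 47), 2) = Pow(204, 2) = 41616)
Pow(Add(F, x), -1) = Pow(Add(41616, Rational(-91213, 45607)), -1) = Pow(Rational(1897889699, 45607), -1) = Rational(45607, 1897889699)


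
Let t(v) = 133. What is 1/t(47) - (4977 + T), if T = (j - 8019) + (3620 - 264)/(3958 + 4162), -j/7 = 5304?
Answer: 1549341249/38570 ≈ 40170.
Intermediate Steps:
j = -37128 (j = -7*5304 = -37128)
T = -91647571/2030 (T = (-37128 - 8019) + (3620 - 264)/(3958 + 4162) = -45147 + 3356/8120 = -45147 + 3356*(1/8120) = -45147 + 839/2030 = -91647571/2030 ≈ -45147.)
1/t(47) - (4977 + T) = 1/133 - (4977 - 91647571/2030) = 1/133 - 1*(-81544261/2030) = 1/133 + 81544261/2030 = 1549341249/38570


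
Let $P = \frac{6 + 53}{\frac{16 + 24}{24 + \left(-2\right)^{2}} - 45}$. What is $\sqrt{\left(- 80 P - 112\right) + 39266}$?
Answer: $\frac{\sqrt{146095122}}{61} \approx 198.15$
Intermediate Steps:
$P = - \frac{413}{305}$ ($P = \frac{59}{\frac{40}{24 + 4} - 45} = \frac{59}{\frac{40}{28} - 45} = \frac{59}{40 \cdot \frac{1}{28} - 45} = \frac{59}{\frac{10}{7} - 45} = \frac{59}{- \frac{305}{7}} = 59 \left(- \frac{7}{305}\right) = - \frac{413}{305} \approx -1.3541$)
$\sqrt{\left(- 80 P - 112\right) + 39266} = \sqrt{\left(\left(-80\right) \left(- \frac{413}{305}\right) - 112\right) + 39266} = \sqrt{\left(\frac{6608}{61} - 112\right) + 39266} = \sqrt{- \frac{224}{61} + 39266} = \sqrt{\frac{2395002}{61}} = \frac{\sqrt{146095122}}{61}$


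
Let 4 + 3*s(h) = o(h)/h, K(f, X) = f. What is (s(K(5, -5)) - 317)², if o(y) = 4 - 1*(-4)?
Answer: 2524921/25 ≈ 1.0100e+5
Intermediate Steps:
o(y) = 8 (o(y) = 4 + 4 = 8)
s(h) = -4/3 + 8/(3*h) (s(h) = -4/3 + (8/h)/3 = -4/3 + 8/(3*h))
(s(K(5, -5)) - 317)² = ((4/3)*(2 - 1*5)/5 - 317)² = ((4/3)*(⅕)*(2 - 5) - 317)² = ((4/3)*(⅕)*(-3) - 317)² = (-⅘ - 317)² = (-1589/5)² = 2524921/25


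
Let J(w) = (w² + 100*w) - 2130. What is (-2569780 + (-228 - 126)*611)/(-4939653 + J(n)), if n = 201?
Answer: 1393037/2440641 ≈ 0.57077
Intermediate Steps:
J(w) = -2130 + w² + 100*w
(-2569780 + (-228 - 126)*611)/(-4939653 + J(n)) = (-2569780 + (-228 - 126)*611)/(-4939653 + (-2130 + 201² + 100*201)) = (-2569780 - 354*611)/(-4939653 + (-2130 + 40401 + 20100)) = (-2569780 - 216294)/(-4939653 + 58371) = -2786074/(-4881282) = -2786074*(-1/4881282) = 1393037/2440641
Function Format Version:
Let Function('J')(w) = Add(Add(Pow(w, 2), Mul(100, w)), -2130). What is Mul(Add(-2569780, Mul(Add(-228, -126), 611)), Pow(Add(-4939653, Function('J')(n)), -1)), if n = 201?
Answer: Rational(1393037, 2440641) ≈ 0.57077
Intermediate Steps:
Function('J')(w) = Add(-2130, Pow(w, 2), Mul(100, w))
Mul(Add(-2569780, Mul(Add(-228, -126), 611)), Pow(Add(-4939653, Function('J')(n)), -1)) = Mul(Add(-2569780, Mul(Add(-228, -126), 611)), Pow(Add(-4939653, Add(-2130, Pow(201, 2), Mul(100, 201))), -1)) = Mul(Add(-2569780, Mul(-354, 611)), Pow(Add(-4939653, Add(-2130, 40401, 20100)), -1)) = Mul(Add(-2569780, -216294), Pow(Add(-4939653, 58371), -1)) = Mul(-2786074, Pow(-4881282, -1)) = Mul(-2786074, Rational(-1, 4881282)) = Rational(1393037, 2440641)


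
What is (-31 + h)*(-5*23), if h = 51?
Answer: -2300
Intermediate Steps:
(-31 + h)*(-5*23) = (-31 + 51)*(-5*23) = 20*(-115) = -2300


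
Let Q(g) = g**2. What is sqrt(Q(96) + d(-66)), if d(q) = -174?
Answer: sqrt(9042) ≈ 95.089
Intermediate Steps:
sqrt(Q(96) + d(-66)) = sqrt(96**2 - 174) = sqrt(9216 - 174) = sqrt(9042)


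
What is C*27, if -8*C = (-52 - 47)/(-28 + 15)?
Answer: -2673/104 ≈ -25.702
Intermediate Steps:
C = -99/104 (C = -(-52 - 47)/(8*(-28 + 15)) = -(-99)/(8*(-13)) = -(-99)*(-1)/(8*13) = -1/8*99/13 = -99/104 ≈ -0.95192)
C*27 = -99/104*27 = -2673/104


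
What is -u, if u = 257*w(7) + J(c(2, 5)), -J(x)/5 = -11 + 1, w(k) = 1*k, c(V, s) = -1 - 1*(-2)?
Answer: -1849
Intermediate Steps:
c(V, s) = 1 (c(V, s) = -1 + 2 = 1)
w(k) = k
J(x) = 50 (J(x) = -5*(-11 + 1) = -5*(-10) = 50)
u = 1849 (u = 257*7 + 50 = 1799 + 50 = 1849)
-u = -1*1849 = -1849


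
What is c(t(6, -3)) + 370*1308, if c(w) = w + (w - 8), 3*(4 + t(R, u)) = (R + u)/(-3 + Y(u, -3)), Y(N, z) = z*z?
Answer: 1451833/3 ≈ 4.8394e+5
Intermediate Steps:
Y(N, z) = z**2
t(R, u) = -4 + R/18 + u/18 (t(R, u) = -4 + ((R + u)/(-3 + (-3)**2))/3 = -4 + ((R + u)/(-3 + 9))/3 = -4 + ((R + u)/6)/3 = -4 + ((R + u)*(1/6))/3 = -4 + (R/6 + u/6)/3 = -4 + (R/18 + u/18) = -4 + R/18 + u/18)
c(w) = -8 + 2*w (c(w) = w + (-8 + w) = -8 + 2*w)
c(t(6, -3)) + 370*1308 = (-8 + 2*(-4 + (1/18)*6 + (1/18)*(-3))) + 370*1308 = (-8 + 2*(-4 + 1/3 - 1/6)) + 483960 = (-8 + 2*(-23/6)) + 483960 = (-8 - 23/3) + 483960 = -47/3 + 483960 = 1451833/3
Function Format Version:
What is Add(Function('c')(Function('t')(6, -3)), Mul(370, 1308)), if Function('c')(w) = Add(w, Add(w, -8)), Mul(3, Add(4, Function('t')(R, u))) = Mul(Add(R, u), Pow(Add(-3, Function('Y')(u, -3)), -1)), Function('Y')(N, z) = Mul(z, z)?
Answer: Rational(1451833, 3) ≈ 4.8394e+5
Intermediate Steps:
Function('Y')(N, z) = Pow(z, 2)
Function('t')(R, u) = Add(-4, Mul(Rational(1, 18), R), Mul(Rational(1, 18), u)) (Function('t')(R, u) = Add(-4, Mul(Rational(1, 3), Mul(Add(R, u), Pow(Add(-3, Pow(-3, 2)), -1)))) = Add(-4, Mul(Rational(1, 3), Mul(Add(R, u), Pow(Add(-3, 9), -1)))) = Add(-4, Mul(Rational(1, 3), Mul(Add(R, u), Pow(6, -1)))) = Add(-4, Mul(Rational(1, 3), Mul(Add(R, u), Rational(1, 6)))) = Add(-4, Mul(Rational(1, 3), Add(Mul(Rational(1, 6), R), Mul(Rational(1, 6), u)))) = Add(-4, Add(Mul(Rational(1, 18), R), Mul(Rational(1, 18), u))) = Add(-4, Mul(Rational(1, 18), R), Mul(Rational(1, 18), u)))
Function('c')(w) = Add(-8, Mul(2, w)) (Function('c')(w) = Add(w, Add(-8, w)) = Add(-8, Mul(2, w)))
Add(Function('c')(Function('t')(6, -3)), Mul(370, 1308)) = Add(Add(-8, Mul(2, Add(-4, Mul(Rational(1, 18), 6), Mul(Rational(1, 18), -3)))), Mul(370, 1308)) = Add(Add(-8, Mul(2, Add(-4, Rational(1, 3), Rational(-1, 6)))), 483960) = Add(Add(-8, Mul(2, Rational(-23, 6))), 483960) = Add(Add(-8, Rational(-23, 3)), 483960) = Add(Rational(-47, 3), 483960) = Rational(1451833, 3)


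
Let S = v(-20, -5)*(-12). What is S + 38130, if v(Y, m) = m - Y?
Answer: 37950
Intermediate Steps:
S = -180 (S = (-5 - 1*(-20))*(-12) = (-5 + 20)*(-12) = 15*(-12) = -180)
S + 38130 = -180 + 38130 = 37950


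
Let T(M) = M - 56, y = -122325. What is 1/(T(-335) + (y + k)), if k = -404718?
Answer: -1/527434 ≈ -1.8960e-6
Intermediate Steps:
T(M) = -56 + M
1/(T(-335) + (y + k)) = 1/((-56 - 335) + (-122325 - 404718)) = 1/(-391 - 527043) = 1/(-527434) = -1/527434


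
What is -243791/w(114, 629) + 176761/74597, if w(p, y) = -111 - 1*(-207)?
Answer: -18169108171/7161312 ≈ -2537.1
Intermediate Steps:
w(p, y) = 96 (w(p, y) = -111 + 207 = 96)
-243791/w(114, 629) + 176761/74597 = -243791/96 + 176761/74597 = -18169108171/7161312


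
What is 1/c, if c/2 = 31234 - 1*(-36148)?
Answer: 1/134764 ≈ 7.4204e-6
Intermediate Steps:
c = 134764 (c = 2*(31234 - 1*(-36148)) = 2*(31234 + 36148) = 2*67382 = 134764)
1/c = 1/134764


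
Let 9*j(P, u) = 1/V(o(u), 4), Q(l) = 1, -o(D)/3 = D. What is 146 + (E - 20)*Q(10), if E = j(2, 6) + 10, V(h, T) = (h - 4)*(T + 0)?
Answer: 107711/792 ≈ 136.00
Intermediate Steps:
o(D) = -3*D
V(h, T) = T*(-4 + h) (V(h, T) = (-4 + h)*T = T*(-4 + h))
j(P, u) = 1/(9*(-16 - 12*u)) (j(P, u) = 1/(9*((4*(-4 - 3*u)))) = 1/(9*(-16 - 12*u)))
E = 7919/792 (E = -1/(144 + 108*6) + 10 = -1/(144 + 648) + 10 = -1/792 + 10 = 7919/792 ≈ 9.9987)
146 + (E - 20)*Q(10) = 146 + (7919/792 - 20)*1 = 146 - 7921/792*1 = 146 - 7921/792 = 107711/792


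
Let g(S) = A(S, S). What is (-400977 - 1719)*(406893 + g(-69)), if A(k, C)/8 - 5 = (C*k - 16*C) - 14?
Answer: -182719685736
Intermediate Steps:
A(k, C) = -72 - 128*C + 8*C*k (A(k, C) = 40 + 8*((C*k - 16*C) - 14) = 40 + 8*((-16*C + C*k) - 14) = 40 + 8*(-14 - 16*C + C*k) = 40 + (-112 - 128*C + 8*C*k) = -72 - 128*C + 8*C*k)
g(S) = -72 - 128*S + 8*S² (g(S) = -72 - 128*S + 8*S*S = -72 - 128*S + 8*S²)
(-400977 - 1719)*(406893 + g(-69)) = (-400977 - 1719)*(406893 + (-72 - 128*(-69) + 8*(-69)²)) = -402696*(406893 + (-72 + 8832 + 8*4761)) = -402696*(406893 + (-72 + 8832 + 38088)) = -402696*(406893 + 46848) = -402696*453741 = -182719685736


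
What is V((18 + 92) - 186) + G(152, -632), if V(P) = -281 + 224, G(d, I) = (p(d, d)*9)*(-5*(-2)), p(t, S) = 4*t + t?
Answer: 68343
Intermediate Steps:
p(t, S) = 5*t
G(d, I) = 450*d (G(d, I) = ((5*d)*9)*(-5*(-2)) = (45*d)*10 = 450*d)
V(P) = -57
V((18 + 92) - 186) + G(152, -632) = -57 + 450*152 = -57 + 68400 = 68343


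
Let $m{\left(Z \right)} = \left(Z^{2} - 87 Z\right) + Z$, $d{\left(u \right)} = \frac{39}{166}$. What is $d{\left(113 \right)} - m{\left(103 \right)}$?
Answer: $- \frac{290627}{166} \approx -1750.8$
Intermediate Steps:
$d{\left(u \right)} = \frac{39}{166}$ ($d{\left(u \right)} = 39 \cdot \frac{1}{166} = \frac{39}{166}$)
$m{\left(Z \right)} = Z^{2} - 86 Z$
$d{\left(113 \right)} - m{\left(103 \right)} = \frac{39}{166} - 103 \left(-86 + 103\right) = \frac{39}{166} - 103 \cdot 17 = \frac{39}{166} - 1751 = - \frac{290627}{166}$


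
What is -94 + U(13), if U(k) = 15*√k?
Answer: -94 + 15*√13 ≈ -39.917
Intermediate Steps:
-94 + U(13) = -94 + 15*√13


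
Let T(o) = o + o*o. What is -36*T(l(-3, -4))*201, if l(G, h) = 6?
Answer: -303912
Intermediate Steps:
T(o) = o + o²
-36*T(l(-3, -4))*201 = -36*6*(1 + 6)*201 = -36*6*7*201 = -1512*201 = -36*8442 = -303912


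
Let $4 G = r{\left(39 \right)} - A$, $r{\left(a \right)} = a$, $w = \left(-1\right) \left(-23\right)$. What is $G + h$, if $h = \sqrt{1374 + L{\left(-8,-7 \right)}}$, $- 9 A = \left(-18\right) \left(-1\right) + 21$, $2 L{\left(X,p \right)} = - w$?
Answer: $\frac{65}{6} + \frac{5 \sqrt{218}}{2} \approx 47.745$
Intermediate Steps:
$w = 23$
$L{\left(X,p \right)} = - \frac{23}{2}$ ($L{\left(X,p \right)} = \frac{\left(-1\right) 23}{2} = \frac{1}{2} \left(-23\right) = - \frac{23}{2}$)
$A = - \frac{13}{3}$ ($A = - \frac{\left(-18\right) \left(-1\right) + 21}{9} = - \frac{18 + 21}{9} = \left(- \frac{1}{9}\right) 39 = - \frac{13}{3} \approx -4.3333$)
$h = \frac{5 \sqrt{218}}{2}$ ($h = \sqrt{1374 - \frac{23}{2}} = \sqrt{\frac{2725}{2}} = \frac{5 \sqrt{218}}{2} \approx 36.912$)
$G = \frac{65}{6}$ ($G = \frac{39 - - \frac{13}{3}}{4} = \frac{39 + \frac{13}{3}}{4} = \frac{1}{4} \cdot \frac{130}{3} = \frac{65}{6} \approx 10.833$)
$G + h = \frac{65}{6} + \frac{5 \sqrt{218}}{2}$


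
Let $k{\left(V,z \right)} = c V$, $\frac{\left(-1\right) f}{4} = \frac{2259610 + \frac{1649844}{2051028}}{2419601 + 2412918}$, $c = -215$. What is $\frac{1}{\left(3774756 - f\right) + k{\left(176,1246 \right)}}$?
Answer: $\frac{39331872141}{146979975877546504} \approx 2.676 \cdot 10^{-7}$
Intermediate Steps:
$f = - \frac{73563889348}{39331872141}$ ($f = - 4 \frac{2259610 + \frac{1649844}{2051028}}{2419601 + 2412918} = - 4 \frac{2259610 + 1649844 \cdot \frac{1}{2051028}}{4832519} = - 4 \left(2259610 + \frac{6547}{8139}\right) \frac{1}{4832519} = - 4 \cdot \frac{18390972337}{8139} \cdot \frac{1}{4832519} = \left(-4\right) \frac{18390972337}{39331872141} = - \frac{73563889348}{39331872141} \approx -1.8703$)
$k{\left(V,z \right)} = - 215 V$
$\frac{1}{\left(3774756 - f\right) + k{\left(176,1246 \right)}} = \frac{1}{\left(3774756 - - \frac{73563889348}{39331872141}\right) - 37840} = \frac{1}{\left(3774756 + \frac{73563889348}{39331872141}\right) - 37840} = \frac{1}{\frac{148468293919361944}{39331872141} - 37840} = \frac{1}{\frac{146979975877546504}{39331872141}} = \frac{39331872141}{146979975877546504}$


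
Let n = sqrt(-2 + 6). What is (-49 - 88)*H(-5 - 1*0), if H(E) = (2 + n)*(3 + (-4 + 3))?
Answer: -1096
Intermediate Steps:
n = 2 (n = sqrt(4) = 2)
H(E) = 8 (H(E) = (2 + 2)*(3 + (-4 + 3)) = 4*(3 - 1) = 4*2 = 8)
(-49 - 88)*H(-5 - 1*0) = (-49 - 88)*8 = -137*8 = -1096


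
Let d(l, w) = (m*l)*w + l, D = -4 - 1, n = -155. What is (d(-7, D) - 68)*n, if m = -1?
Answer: 17050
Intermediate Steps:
D = -5
d(l, w) = l - l*w (d(l, w) = (-l)*w + l = -l*w + l = l - l*w)
(d(-7, D) - 68)*n = (-7*(1 - 1*(-5)) - 68)*(-155) = (-7*(1 + 5) - 68)*(-155) = (-7*6 - 68)*(-155) = (-42 - 68)*(-155) = -110*(-155) = 17050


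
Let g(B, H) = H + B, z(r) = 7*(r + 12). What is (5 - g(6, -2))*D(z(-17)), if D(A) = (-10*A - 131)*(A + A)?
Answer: -15330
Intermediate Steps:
z(r) = 84 + 7*r (z(r) = 7*(12 + r) = 84 + 7*r)
g(B, H) = B + H
D(A) = 2*A*(-131 - 10*A) (D(A) = (-131 - 10*A)*(2*A) = 2*A*(-131 - 10*A))
(5 - g(6, -2))*D(z(-17)) = (5 - (6 - 2))*(-2*(84 + 7*(-17))*(131 + 10*(84 + 7*(-17)))) = (5 - 1*4)*(-2*(84 - 119)*(131 + 10*(84 - 119))) = (5 - 4)*(-2*(-35)*(131 + 10*(-35))) = 1*(-2*(-35)*(131 - 350)) = 1*(-2*(-35)*(-219)) = 1*(-15330) = -15330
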